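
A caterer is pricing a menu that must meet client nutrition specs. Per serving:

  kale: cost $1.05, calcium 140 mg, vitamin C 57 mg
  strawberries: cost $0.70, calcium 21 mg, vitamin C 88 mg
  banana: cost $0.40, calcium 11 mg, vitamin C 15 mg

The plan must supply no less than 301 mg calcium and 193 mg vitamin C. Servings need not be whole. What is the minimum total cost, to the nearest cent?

The cheapest plan sits at a corner of the feasible region — with two constraints it uses at most two foods.
kale only: max(301/140, 193/57) = 3.386 servings → $3.56.
strawberries only: max(301/21, 193/88) = 14.33 servings → $10.03.
banana only: max(301/11, 193/15) = 27.36 servings → $10.95.
kale + strawberries with both tight: 2.017 servings and 0.8867 servings → $2.74.
kale + banana with both tight: 1.624 servings and 6.696 servings → $4.38.
strawberries + banana with both targets exact would need a negative amount; discard.
Cheapest feasible corner: $2.74.

$2.74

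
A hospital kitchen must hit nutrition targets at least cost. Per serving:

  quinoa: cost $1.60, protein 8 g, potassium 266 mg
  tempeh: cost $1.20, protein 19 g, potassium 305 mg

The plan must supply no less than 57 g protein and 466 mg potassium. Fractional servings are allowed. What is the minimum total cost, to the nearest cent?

quinoa only: max(57/8, 466/266) = 7.125 servings → $11.40.
tempeh only: max(57/19, 466/305) = 3 servings → $3.60.
quinoa + tempeh: the both-tight solution has a negative serving — not a feasible corner.
The minimum over all feasible corners is $3.60.

$3.60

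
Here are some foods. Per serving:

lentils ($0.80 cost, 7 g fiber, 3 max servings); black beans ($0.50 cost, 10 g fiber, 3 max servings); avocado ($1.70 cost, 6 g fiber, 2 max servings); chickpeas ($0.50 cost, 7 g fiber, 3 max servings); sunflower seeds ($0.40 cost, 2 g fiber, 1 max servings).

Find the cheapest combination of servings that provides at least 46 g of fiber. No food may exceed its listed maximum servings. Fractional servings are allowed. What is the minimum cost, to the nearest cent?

$2.64

Cost per g of fiber: black beans $0.0500, chickpeas $0.0714, lentils $0.1143, sunflower seeds $0.2000, avocado $0.2833.
Take 3 servings of black beans: +30.0 g fiber for $1.50 (total $1.50, still need 16.0 g).
Take 2.286 servings of chickpeas: +16.0 g fiber for $1.14 (total $2.64, still need 0.0 g).
Greedy by cheapest-per-g is optimal for a single linear constraint, so the minimum cost is $2.64.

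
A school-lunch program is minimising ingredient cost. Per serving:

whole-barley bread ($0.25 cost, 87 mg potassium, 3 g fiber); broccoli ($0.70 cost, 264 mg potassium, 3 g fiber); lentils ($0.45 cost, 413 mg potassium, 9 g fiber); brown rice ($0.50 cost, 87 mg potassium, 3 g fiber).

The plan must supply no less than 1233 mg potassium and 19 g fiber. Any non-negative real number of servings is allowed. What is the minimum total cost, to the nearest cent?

A basic optimal solution has at most two foods positive. Try each food alone and each pair with both targets met exactly.
whole-barley bread only: max(1233/87, 19/3) = 14.17 servings → $3.54.
broccoli only: max(1233/264, 19/3) = 6.333 servings → $4.43.
lentils only: max(1233/413, 19/9) = 2.985 servings → $1.34.
brown rice only: max(1233/87, 19/3) = 14.17 servings → $7.09.
whole-barley bread + broccoli with both tight: 2.48 servings and 3.853 servings → $3.32.
whole-barley bread + lentils with both targets exact would need a negative amount; discard.
whole-barley bread + brown rice (both tight): parallel constraints — no distinct corner.
broccoli + lentils with both tight: 2.858 servings and 1.158 servings → $2.52.
broccoli + brown rice with both tight: 3.853 servings and 2.48 servings → $3.94.
lentils + brown rice: the both-tight solution has a negative serving — not a feasible corner.
Cheapest feasible corner: $1.34.

$1.34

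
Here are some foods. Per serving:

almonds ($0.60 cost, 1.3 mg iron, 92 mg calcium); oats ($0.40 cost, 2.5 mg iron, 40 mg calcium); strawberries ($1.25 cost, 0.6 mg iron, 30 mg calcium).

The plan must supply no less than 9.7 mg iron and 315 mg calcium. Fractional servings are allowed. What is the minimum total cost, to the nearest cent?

$2.43

At the optimum either one food covers both requirements or two foods hit both targets exactly; no other combination can be cheaper.
almonds only: max(9.7/1.3, 315/92) = 7.462 servings → $4.48.
oats only: max(9.7/2.5, 315/40) = 7.875 servings → $3.15.
strawberries only: max(9.7/0.6, 315/30) = 16.17 servings → $20.21.
almonds + oats with both tight: 2.244 servings and 2.713 servings → $2.43.
almonds + strawberries with both targets exact would need a negative amount; discard.
oats + strawberries with both tight: 2 servings and 7.833 servings → $10.59.
The minimum over all feasible corners is $2.43.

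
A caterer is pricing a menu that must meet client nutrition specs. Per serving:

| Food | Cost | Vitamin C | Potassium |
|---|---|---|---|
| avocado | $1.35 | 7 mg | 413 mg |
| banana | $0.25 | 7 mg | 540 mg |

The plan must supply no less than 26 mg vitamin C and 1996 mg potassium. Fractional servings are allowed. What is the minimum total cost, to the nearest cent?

avocado only: max(26/7, 1996/413) = 4.833 servings → $6.52.
banana only: max(26/7, 1996/540) = 3.714 servings → $0.93.
avocado + banana with both tight: 0.07649 servings and 3.638 servings → $1.01.
So the least-cost plan costs $0.93.

$0.93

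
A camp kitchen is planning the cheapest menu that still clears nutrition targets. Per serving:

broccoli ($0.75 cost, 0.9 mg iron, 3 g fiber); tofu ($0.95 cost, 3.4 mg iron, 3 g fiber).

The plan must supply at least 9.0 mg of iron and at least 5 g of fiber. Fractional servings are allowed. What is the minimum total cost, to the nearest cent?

Minimising a linear cost over {iron ≥ 9.0, fiber ≥ 5, servings ≥ 0} — the optimum is at a vertex, using one or two foods.
broccoli only: max(9.0/0.9, 5/3) = 10 servings → $7.50.
tofu only: max(9.0/3.4, 5/3) = 2.647 servings → $2.51.
broccoli + tofu: intersection lies outside the first quadrant.
The minimum over all feasible corners is $2.51.

$2.51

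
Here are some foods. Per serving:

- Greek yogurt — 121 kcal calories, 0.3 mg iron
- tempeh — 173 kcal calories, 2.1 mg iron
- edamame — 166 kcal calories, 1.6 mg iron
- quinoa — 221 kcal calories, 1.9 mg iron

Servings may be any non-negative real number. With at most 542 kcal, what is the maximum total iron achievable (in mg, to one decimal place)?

Iron per kcal: tempeh 0.01214, edamame 0.009639, quinoa 0.008597, Greek yogurt 0.002479.
With no serving limits, spend the whole calories allowance on tempeh: 542 kcal / 173 kcal × 2.1 mg = 6.6 mg.

6.6 mg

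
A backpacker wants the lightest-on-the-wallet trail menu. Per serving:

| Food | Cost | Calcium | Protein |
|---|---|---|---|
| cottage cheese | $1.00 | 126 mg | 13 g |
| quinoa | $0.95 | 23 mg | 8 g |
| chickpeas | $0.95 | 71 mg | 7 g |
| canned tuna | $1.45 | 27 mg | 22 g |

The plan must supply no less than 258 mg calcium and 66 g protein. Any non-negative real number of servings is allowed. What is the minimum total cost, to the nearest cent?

Check every corner: each single food scaled to meet both minima, and each pair solved so both constraints bind.
cottage cheese only: max(258/126, 66/13) = 5.077 servings → $5.08.
quinoa only: max(258/23, 66/8) = 11.22 servings → $10.66.
chickpeas only: max(258/71, 66/7) = 9.429 servings → $8.96.
canned tuna only: max(258/27, 66/22) = 9.556 servings → $13.86.
cottage cheese + quinoa with both tight: 0.7701 servings and 6.999 servings → $7.42.
cottage cheese + chickpeas: intersection lies outside the first quadrant.
cottage cheese + canned tuna with both tight: 1.608 servings and 2.05 servings → $4.58.
quinoa + chickpeas with both tight: 7.076 servings and 1.342 servings → $8.00.
quinoa + canned tuna: intersection lies outside the first quadrant.
chickpeas + canned tuna with both tight: 2.836 servings and 2.098 servings → $5.74.
The minimum over all feasible corners is $4.58.

$4.58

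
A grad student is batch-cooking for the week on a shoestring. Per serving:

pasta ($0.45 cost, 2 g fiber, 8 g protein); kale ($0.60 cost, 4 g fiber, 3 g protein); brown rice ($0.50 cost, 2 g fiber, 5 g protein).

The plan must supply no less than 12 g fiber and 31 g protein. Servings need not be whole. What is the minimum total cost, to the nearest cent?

With two linear requirements the optimum uses one or two foods; enumerate the corners.
pasta only: max(12/2, 31/8) = 6 servings → $2.70.
kale only: max(12/4, 31/3) = 10.33 servings → $6.20.
brown rice only: max(12/2, 31/5) = 6.2 servings → $3.10.
pasta + kale with both tight: 3.385 servings and 1.308 servings → $2.31.
pasta + brown rice with both tight: 0.3333 servings and 5.667 servings → $2.98.
kale + brown rice: the both-tight solution has a negative serving — not a feasible corner.
Cheapest feasible corner: $2.31.

$2.31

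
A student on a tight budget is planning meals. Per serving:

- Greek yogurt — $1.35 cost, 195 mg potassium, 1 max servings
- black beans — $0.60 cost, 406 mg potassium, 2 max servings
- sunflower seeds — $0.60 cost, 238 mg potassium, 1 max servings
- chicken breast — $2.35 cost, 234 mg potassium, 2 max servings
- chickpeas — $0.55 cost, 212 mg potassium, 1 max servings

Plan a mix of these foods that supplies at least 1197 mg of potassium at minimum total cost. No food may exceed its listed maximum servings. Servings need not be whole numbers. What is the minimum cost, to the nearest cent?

$2.18

Cost per mg of potassium: black beans $0.0015, sunflower seeds $0.0025, chickpeas $0.0026, Greek yogurt $0.0069, chicken breast $0.0100.
Take 2 servings of black beans: +812.0 mg potassium for $1.20 (total $1.20, still need 385.0 mg).
Take 1 serving of sunflower seeds: +238.0 mg potassium for $0.60 (total $1.80, still need 147.0 mg).
Take 0.6934 servings of chickpeas: +147.0 mg potassium for $0.38 (total $2.18, still need 0.0 mg).
Greedy by cheapest-per-mg is optimal for a single linear constraint, so the minimum cost is $2.18.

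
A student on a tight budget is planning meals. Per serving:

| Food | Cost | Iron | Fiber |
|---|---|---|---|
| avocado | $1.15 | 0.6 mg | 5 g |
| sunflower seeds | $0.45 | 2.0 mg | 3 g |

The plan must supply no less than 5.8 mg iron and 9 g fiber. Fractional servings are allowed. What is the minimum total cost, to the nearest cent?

$1.35

At the optimum either one food covers both requirements or two foods hit both targets exactly; no other combination can be cheaper.
avocado only: max(5.8/0.6, 9/5) = 9.667 servings → $11.12.
sunflower seeds only: max(5.8/2.0, 9/3) = 3 servings → $1.35.
avocado + sunflower seeds with both tight: 0.07317 servings and 2.878 servings → $1.38.
So the least-cost plan costs $1.35.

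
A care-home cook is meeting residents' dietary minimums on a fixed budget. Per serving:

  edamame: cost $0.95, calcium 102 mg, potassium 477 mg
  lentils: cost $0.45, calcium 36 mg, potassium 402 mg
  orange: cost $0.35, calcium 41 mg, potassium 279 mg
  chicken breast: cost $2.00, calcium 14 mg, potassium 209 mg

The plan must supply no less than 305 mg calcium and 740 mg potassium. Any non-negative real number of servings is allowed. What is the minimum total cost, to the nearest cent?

Check every corner: each single food scaled to meet both minima, and each pair solved so both constraints bind.
edamame only: max(305/102, 740/477) = 2.99 servings → $2.84.
lentils only: max(305/36, 740/402) = 8.472 servings → $3.81.
orange only: max(305/41, 740/279) = 7.439 servings → $2.60.
chicken breast only: max(305/14, 740/209) = 21.79 servings → $43.57.
edamame + lentils: the both-tight solution has a negative serving — not a feasible corner.
edamame + orange with both targets exact would need a negative amount; discard.
edamame + chicken breast with both targets exact would need a negative amount; discard.
lentils + orange: intersection lies outside the first quadrant.
lentils + chicken breast with both targets exact would need a negative amount; discard.
orange + chicken breast: the both-tight solution has a negative serving — not a feasible corner.
The minimum over all feasible corners is $2.60.

$2.60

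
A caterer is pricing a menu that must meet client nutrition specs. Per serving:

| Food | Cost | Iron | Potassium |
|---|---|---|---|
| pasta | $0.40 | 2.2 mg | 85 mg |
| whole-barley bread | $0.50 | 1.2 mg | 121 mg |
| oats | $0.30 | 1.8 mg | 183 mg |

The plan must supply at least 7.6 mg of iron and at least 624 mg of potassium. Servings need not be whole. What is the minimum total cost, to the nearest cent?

With two linear requirements the optimum uses one or two foods; enumerate the corners.
pasta only: max(7.6/2.2, 624/85) = 7.341 servings → $2.94.
whole-barley bread only: max(7.6/1.2, 624/121) = 6.333 servings → $3.17.
oats only: max(7.6/1.8, 624/183) = 4.222 servings → $1.27.
pasta + whole-barley bread with both tight: 1.04 servings and 4.426 servings → $2.63.
pasta + oats with both tight: 1.072 servings and 2.912 servings → $1.30.
whole-barley bread + oats with both targets exact would need a negative amount; discard.
The minimum over all feasible corners is $1.27.

$1.27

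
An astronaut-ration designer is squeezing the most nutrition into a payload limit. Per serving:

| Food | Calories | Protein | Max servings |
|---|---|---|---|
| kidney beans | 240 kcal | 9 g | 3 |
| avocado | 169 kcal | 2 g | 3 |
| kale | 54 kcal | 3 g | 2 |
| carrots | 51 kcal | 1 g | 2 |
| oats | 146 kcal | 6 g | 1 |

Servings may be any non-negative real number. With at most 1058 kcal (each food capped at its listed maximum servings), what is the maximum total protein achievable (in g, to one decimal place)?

Protein per kcal: kale 0.05556, oats 0.0411, kidney beans 0.0375, carrots 0.01961, avocado 0.01183.
Take 2 servings of kale: uses 108 kcal, +6.0 g protein (running total 6.0 g).
Take 1 serving of oats: uses 146 kcal, +6.0 g protein (running total 12.0 g).
Take 3 servings of kidney beans: uses 720 kcal, +27.0 g protein (running total 39.0 g).
Take 1.647 servings of carrots: uses 84 kcal, +1.6 g protein (running total 40.6 g).
Greedy by best ratio exhausts the calories allowance optimally: 40.6 g.

40.6 g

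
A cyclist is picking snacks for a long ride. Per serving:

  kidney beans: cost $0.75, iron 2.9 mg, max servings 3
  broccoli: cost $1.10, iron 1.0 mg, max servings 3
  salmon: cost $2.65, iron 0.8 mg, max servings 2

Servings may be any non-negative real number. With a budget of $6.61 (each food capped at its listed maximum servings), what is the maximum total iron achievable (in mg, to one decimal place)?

Iron per dollar: kidney beans 3.867, broccoli 0.9091, salmon 0.3019.
Take 3 servings of kidney beans: spends $2.25, +8.7 mg iron (running total 8.7 mg).
Take 3 servings of broccoli: spends $3.30, +3.0 mg iron (running total 11.7 mg).
Take 0.4 servings of salmon: spends $1.06, +0.3 mg iron (running total 12.0 mg).
Filling greedily by iron-per-dollar is optimal for one linear limit, giving 12.0 mg.

12.0 mg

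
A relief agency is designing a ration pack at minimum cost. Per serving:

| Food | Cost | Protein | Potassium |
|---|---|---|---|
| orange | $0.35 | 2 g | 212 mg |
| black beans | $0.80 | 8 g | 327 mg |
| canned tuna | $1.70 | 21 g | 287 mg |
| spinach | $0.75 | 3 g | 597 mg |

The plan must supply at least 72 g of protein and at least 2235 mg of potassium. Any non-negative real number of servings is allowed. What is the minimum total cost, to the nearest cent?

$6.70

At the optimum either one food covers both requirements or two foods hit both targets exactly; no other combination can be cheaper.
orange only: max(72/2, 2235/212) = 36 servings → $12.60.
black beans only: max(72/8, 2235/327) = 9 servings → $7.20.
canned tuna only: max(72/21, 2235/287) = 7.787 servings → $13.24.
spinach only: max(72/3, 2235/597) = 24 servings → $18.00.
orange + black beans: intersection lies outside the first quadrant.
orange + canned tuna with both tight: 6.774 servings and 2.783 servings → $7.10.
orange + spinach: the both-tight solution has a negative serving — not a feasible corner.
black beans + canned tuna with both tight: 5.747 servings and 1.239 servings → $6.70.
black beans + spinach: the both-tight solution has a negative serving — not a feasible corner.
canned tuna + spinach with both tight: 3.107 servings and 2.25 servings → $6.97.
So the least-cost plan costs $6.70.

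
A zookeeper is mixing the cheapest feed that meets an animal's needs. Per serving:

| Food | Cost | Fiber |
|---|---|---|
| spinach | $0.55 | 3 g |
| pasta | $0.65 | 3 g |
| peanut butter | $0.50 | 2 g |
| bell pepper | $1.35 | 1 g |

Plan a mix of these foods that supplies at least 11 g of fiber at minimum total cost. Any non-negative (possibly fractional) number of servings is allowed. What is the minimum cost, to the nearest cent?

$2.02

Cost per g of fiber: spinach $0.1833, pasta $0.2167, peanut butter $0.2500, bell pepper $1.3500.
With no serving limits, use only spinach: 11 g / 3 g = 3.667 servings × $0.55 = $2.02.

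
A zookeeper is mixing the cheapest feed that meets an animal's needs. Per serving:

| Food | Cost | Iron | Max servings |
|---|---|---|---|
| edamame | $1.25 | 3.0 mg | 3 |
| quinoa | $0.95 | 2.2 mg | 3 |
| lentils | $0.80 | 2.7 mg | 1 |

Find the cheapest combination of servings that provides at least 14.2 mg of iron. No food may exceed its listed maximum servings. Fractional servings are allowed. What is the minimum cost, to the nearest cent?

$5.63

Cost per mg of iron: lentils $0.2963, edamame $0.4167, quinoa $0.4318.
Take 1 serving of lentils: +2.7 mg iron for $0.80 (total $0.80, still need 11.5 mg).
Take 3 servings of edamame: +9.0 mg iron for $3.75 (total $4.55, still need 2.5 mg).
Take 1.136 servings of quinoa: +2.5 mg iron for $1.08 (total $5.63, still need 0.0 mg).
Greedy by cheapest-per-mg is optimal for a single linear constraint, so the minimum cost is $5.63.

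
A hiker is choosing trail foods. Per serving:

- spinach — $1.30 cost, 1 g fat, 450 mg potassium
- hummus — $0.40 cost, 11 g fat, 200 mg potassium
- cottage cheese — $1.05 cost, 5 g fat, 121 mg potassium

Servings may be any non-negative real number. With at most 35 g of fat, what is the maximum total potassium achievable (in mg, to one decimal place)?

15750.0 mg

Potassium per g fat: spinach 450, cottage cheese 24.2, hummus 18.18.
With no serving limits, spend the whole fat allowance on spinach: 35 g / 1 g × 450 mg = 15750.0 mg.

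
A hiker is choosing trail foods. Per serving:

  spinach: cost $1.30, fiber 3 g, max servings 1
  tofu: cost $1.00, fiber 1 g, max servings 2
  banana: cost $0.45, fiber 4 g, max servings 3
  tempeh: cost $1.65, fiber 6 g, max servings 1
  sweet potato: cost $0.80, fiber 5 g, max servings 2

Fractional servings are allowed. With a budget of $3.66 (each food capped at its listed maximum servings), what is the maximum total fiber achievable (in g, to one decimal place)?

Fiber per dollar: banana 8.889, sweet potato 6.25, tempeh 3.636, spinach 2.308, tofu 1.
Take 3 servings of banana: spends $1.35, +12.0 g fiber (running total 12.0 g).
Take 2 servings of sweet potato: spends $1.60, +10.0 g fiber (running total 22.0 g).
Take 0.4303 servings of tempeh: spends $0.71, +2.6 g fiber (running total 24.6 g).
Filling greedily by fiber-per-dollar is optimal for one linear limit, giving 24.6 g.

24.6 g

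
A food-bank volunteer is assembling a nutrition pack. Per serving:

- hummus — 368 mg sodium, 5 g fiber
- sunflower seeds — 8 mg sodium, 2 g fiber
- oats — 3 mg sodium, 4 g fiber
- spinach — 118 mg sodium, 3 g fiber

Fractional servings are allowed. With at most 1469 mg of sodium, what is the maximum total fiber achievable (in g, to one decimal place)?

1958.7 g

Fiber per mg sodium: oats 1.333, sunflower seeds 0.25, spinach 0.02542, hummus 0.01359.
With no serving limits, spend the whole sodium allowance on oats: 1469 mg / 3 mg × 4 g = 1958.7 g.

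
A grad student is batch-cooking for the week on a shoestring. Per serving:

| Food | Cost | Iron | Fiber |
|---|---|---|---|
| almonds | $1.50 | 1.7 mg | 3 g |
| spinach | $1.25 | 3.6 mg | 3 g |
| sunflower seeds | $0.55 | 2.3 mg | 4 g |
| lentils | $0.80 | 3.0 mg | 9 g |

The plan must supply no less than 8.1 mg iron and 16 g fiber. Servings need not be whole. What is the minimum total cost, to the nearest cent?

$1.98

The cheapest plan sits at a corner of the feasible region — with two constraints it uses at most two foods.
almonds only: max(8.1/1.7, 16/3) = 5.333 servings → $8.00.
spinach only: max(8.1/3.6, 16/3) = 5.333 servings → $6.67.
sunflower seeds only: max(8.1/2.3, 16/4) = 4 servings → $2.20.
lentils only: max(8.1/3.0, 16/9) = 2.7 servings → $2.16.
almonds + spinach: intersection lies outside the first quadrant.
almonds + sunflower seeds: intersection lies outside the first quadrant.
almonds + lentils with both tight: 3.952 servings and 0.4603 servings → $6.30.
spinach + sunflower seeds with both targets exact would need a negative amount; discard.
spinach + lentils with both tight: 1.064 servings and 1.423 servings → $2.47.
sunflower seeds + lentils with both tight: 2.862 servings and 0.5057 servings → $1.98.
So the least-cost plan costs $1.98.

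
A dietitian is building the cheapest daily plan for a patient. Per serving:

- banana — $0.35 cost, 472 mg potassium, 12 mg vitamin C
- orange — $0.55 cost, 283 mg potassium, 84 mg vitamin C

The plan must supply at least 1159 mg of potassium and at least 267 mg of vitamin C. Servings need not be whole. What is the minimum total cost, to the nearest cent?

Compare the cost at each extreme point of the feasible region.
banana only: max(1159/472, 267/12) = 22.25 servings → $7.79.
orange only: max(1159/283, 267/84) = 4.095 servings → $2.25.
banana + orange with both tight: 0.6012 servings and 3.093 servings → $1.91.
So the least-cost plan costs $1.91.

$1.91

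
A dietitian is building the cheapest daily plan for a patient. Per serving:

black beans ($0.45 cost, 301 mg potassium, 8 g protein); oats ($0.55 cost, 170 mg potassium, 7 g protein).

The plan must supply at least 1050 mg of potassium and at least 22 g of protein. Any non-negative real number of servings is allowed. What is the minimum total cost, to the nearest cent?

Check every corner: each single food scaled to meet both minima, and each pair solved so both constraints bind.
black beans only: max(1050/301, 22/8) = 3.488 servings → $1.57.
oats only: max(1050/170, 22/7) = 6.176 servings → $3.40.
black beans + oats with both targets exact would need a negative amount; discard.
So the least-cost plan costs $1.57.

$1.57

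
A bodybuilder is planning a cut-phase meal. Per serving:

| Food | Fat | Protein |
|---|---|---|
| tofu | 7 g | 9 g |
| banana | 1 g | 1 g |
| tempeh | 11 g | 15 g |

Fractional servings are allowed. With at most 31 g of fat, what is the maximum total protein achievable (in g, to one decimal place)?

Protein per g fat: tempeh 1.364, tofu 1.286, banana 1.
With no serving limits, spend the whole fat allowance on tempeh: 31 g / 11 g × 15 g = 42.3 g.

42.3 g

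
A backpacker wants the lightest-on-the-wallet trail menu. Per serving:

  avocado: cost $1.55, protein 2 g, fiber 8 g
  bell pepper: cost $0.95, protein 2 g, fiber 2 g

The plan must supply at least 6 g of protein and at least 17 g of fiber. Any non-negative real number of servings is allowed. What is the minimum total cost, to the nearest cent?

An LP optimum is at a vertex; with two nutrient constraints at most two foods are used. Check each candidate.
avocado only: max(6/2, 17/8) = 3 servings → $4.65.
bell pepper only: max(6/2, 17/2) = 8.5 servings → $8.07.
avocado + bell pepper with both tight: 1.833 servings and 1.167 servings → $3.95.
Cheapest feasible corner: $3.95.

$3.95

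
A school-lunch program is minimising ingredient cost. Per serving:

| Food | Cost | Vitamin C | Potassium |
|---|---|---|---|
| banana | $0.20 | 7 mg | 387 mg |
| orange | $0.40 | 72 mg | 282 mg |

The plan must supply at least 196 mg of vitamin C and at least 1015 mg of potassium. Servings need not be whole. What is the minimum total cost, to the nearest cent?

$1.20

The cheapest plan sits at a corner of the feasible region — with two constraints it uses at most two foods.
banana only: max(196/7, 1015/387) = 28 servings → $5.60.
orange only: max(196/72, 1015/282) = 3.599 servings → $1.44.
banana + orange with both tight: 0.6878 servings and 2.655 servings → $1.20.
The minimum over all feasible corners is $1.20.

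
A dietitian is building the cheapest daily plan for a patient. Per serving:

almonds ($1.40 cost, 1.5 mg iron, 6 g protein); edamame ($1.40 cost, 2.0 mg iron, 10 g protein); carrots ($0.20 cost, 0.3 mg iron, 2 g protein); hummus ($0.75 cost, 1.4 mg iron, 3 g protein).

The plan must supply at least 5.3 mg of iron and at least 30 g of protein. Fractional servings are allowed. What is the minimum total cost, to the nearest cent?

$3.38

almonds only: max(5.3/1.5, 30/6) = 5 servings → $7.00.
edamame only: max(5.3/2.0, 30/10) = 3 servings → $4.20.
carrots only: max(5.3/0.3, 30/2) = 17.67 servings → $3.53.
hummus only: max(5.3/1.4, 30/3) = 10 servings → $7.50.
almonds + edamame with both targets exact would need a negative amount; discard.
almonds + carrots with both tight: 1.333 servings and 11 servings → $4.07.
almonds + hummus: the both-tight solution has a negative serving — not a feasible corner.
edamame + carrots with both tight: 1.6 servings and 7 servings → $3.64.
edamame + hummus: intersection lies outside the first quadrant.
carrots + hummus with both tight: 13.74 servings and 0.8421 servings → $3.38.
So the least-cost plan costs $3.38.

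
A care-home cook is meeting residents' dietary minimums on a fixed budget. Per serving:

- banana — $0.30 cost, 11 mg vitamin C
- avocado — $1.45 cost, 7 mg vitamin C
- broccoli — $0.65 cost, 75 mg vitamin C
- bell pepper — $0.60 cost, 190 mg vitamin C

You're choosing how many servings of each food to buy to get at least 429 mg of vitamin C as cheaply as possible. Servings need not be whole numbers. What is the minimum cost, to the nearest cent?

$1.35

Cost per mg of vitamin C: bell pepper $0.0032, broccoli $0.0087, banana $0.0273, avocado $0.2071.
With no serving limits, use only bell pepper: 429 mg / 190 mg = 2.258 servings × $0.60 = $1.35.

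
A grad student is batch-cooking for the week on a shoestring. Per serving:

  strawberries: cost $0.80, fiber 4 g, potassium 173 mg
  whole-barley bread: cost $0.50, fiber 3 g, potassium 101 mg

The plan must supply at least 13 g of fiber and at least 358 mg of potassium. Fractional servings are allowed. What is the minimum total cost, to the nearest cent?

$2.17

With two linear requirements the optimum uses one or two foods; enumerate the corners.
strawberries only: max(13/4, 358/173) = 3.25 servings → $2.60.
whole-barley bread only: max(13/3, 358/101) = 4.333 servings → $2.17.
strawberries + whole-barley bread with both targets exact would need a negative amount; discard.
The minimum over all feasible corners is $2.17.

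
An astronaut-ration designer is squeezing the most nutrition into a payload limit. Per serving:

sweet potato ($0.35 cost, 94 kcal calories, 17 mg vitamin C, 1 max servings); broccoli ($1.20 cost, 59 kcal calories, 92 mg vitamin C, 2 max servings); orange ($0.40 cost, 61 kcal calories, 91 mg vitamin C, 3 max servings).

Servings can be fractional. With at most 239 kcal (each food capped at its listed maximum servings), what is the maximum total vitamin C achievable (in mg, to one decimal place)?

Vitamin C per kcal: broccoli 1.559, orange 1.492, sweet potato 0.1809.
Take 2 servings of broccoli: uses 118 kcal, +184.0 mg vitamin C (running total 184.0 mg).
Take 1.984 servings of orange: uses 121 kcal, +180.5 mg vitamin C (running total 364.5 mg).
Greedy by best ratio exhausts the calories allowance optimally: 364.5 mg.

364.5 mg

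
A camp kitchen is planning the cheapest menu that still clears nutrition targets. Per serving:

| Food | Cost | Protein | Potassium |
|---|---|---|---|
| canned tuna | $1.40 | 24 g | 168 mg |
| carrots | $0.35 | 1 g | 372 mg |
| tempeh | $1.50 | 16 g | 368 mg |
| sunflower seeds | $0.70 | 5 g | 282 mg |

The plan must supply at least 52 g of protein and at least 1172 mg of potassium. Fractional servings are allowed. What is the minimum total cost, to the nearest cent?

$3.68

Minimising a linear cost over {protein ≥ 52, potassium ≥ 1172, servings ≥ 0} — the optimum is at a vertex, using one or two foods.
canned tuna only: max(52/24, 1172/168) = 6.976 servings → $9.77.
carrots only: max(52/1, 1172/372) = 52 servings → $18.20.
tempeh only: max(52/16, 1172/368) = 3.25 servings → $4.88.
sunflower seeds only: max(52/5, 1172/282) = 10.4 servings → $7.28.
canned tuna + carrots with both tight: 2.074 servings and 2.214 servings → $3.68.
canned tuna + tempeh with both tight: 0.0625 servings and 3.156 servings → $4.82.
canned tuna + sunflower seeds with both tight: 1.485 servings and 3.271 servings → $4.37.
carrots + tempeh: the both-tight solution has a negative serving — not a feasible corner.
carrots + sunflower seeds: the both-tight solution has a negative serving — not a feasible corner.
tempeh + sunflower seeds: intersection lies outside the first quadrant.
So the least-cost plan costs $3.68.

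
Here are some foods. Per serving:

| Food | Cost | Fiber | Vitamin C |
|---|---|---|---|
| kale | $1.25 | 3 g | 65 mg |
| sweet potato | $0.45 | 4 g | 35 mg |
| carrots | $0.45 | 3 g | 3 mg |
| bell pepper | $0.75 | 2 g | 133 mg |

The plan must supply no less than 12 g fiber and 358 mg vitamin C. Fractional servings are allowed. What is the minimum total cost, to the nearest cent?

$2.50

For a min-cost LP with two ≥-constraints, a basic feasible solution has at most two positive variables.
kale only: max(12/3, 358/65) = 5.508 servings → $6.88.
sweet potato only: max(12/4, 358/35) = 10.23 servings → $4.60.
carrots only: max(12/3, 358/3) = 119.3 servings → $53.70.
bell pepper only: max(12/2, 358/133) = 6 servings → $4.50.
kale + sweet potato: intersection lies outside the first quadrant.
kale + carrots: intersection lies outside the first quadrant.
kale + bell pepper with both tight: 3.271 servings and 1.093 servings → $4.91.
sweet potato + carrots: intersection lies outside the first quadrant.
sweet potato + bell pepper with both tight: 1.905 servings and 2.19 servings → $2.50.
carrots + bell pepper with both tight: 2.239 servings and 2.641 servings → $2.99.
Cheapest feasible corner: $2.50.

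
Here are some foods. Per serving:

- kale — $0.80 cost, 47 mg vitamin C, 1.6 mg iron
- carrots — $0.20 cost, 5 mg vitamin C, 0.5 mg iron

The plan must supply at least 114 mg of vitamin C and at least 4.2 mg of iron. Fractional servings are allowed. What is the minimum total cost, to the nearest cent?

$2.05

A basic optimal solution has at most two foods positive. Try each food alone and each pair with both targets met exactly.
kale only: max(114/47, 4.2/1.6) = 2.625 servings → $2.10.
carrots only: max(114/5, 4.2/0.5) = 22.8 servings → $4.56.
kale + carrots with both tight: 2.323 servings and 0.9677 servings → $2.05.
The minimum over all feasible corners is $2.05.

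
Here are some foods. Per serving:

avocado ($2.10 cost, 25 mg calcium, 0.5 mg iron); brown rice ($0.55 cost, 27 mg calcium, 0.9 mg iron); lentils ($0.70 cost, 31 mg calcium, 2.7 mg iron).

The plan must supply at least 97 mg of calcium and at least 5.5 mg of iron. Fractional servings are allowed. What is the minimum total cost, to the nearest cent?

$2.07

Two binding constraints pin down two serving amounts, so the optimal mix uses at most two foods. The candidates are each food alone (scaled to the tighter of calcium/iron) and each pair with both constraints tight.
avocado only: max(97/25, 5.5/0.5) = 11 servings → $23.10.
brown rice only: max(97/27, 5.5/0.9) = 6.111 servings → $3.36.
lentils only: max(97/31, 5.5/2.7) = 3.129 servings → $2.19.
avocado + brown rice: intersection lies outside the first quadrant.
avocado + lentils with both tight: 1.758 servings and 1.712 servings → $4.89.
brown rice + lentils with both tight: 2.031 servings and 1.36 servings → $2.07.
Cheapest feasible corner: $2.07.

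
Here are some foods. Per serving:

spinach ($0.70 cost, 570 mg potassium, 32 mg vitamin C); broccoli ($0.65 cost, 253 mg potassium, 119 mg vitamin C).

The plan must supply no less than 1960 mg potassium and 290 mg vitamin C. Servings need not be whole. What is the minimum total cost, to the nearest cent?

$2.99

Minimising a linear cost over {potassium ≥ 1960, vitamin C ≥ 290, servings ≥ 0} — the optimum is at a vertex, using one or two foods.
spinach only: max(1960/570, 290/32) = 9.062 servings → $6.34.
broccoli only: max(1960/253, 290/119) = 7.747 servings → $5.04.
spinach + broccoli with both tight: 2.676 servings and 1.717 servings → $2.99.
The minimum over all feasible corners is $2.99.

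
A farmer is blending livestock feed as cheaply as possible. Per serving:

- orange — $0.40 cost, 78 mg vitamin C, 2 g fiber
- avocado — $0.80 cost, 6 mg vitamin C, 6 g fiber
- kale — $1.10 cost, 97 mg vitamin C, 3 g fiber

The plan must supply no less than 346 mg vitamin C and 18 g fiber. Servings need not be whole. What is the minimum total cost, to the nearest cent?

$2.98

Check every corner: each single food scaled to meet both minima, and each pair solved so both constraints bind.
orange only: max(346/78, 18/2) = 9 servings → $3.60.
avocado only: max(346/6, 18/6) = 57.67 servings → $46.13.
kale only: max(346/97, 18/3) = 6 servings → $6.60.
orange + avocado with both tight: 4.316 servings and 1.561 servings → $2.98.
orange + kale with both targets exact would need a negative amount; discard.
avocado + kale with both tight: 1.255 servings and 3.489 servings → $4.84.
So the least-cost plan costs $2.98.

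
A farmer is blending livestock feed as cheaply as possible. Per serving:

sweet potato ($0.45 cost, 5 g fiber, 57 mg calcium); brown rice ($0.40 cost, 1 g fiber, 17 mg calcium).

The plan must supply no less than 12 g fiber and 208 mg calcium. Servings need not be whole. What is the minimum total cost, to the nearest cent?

A basic optimal solution has at most two foods positive. Try each food alone and each pair with both targets met exactly.
sweet potato only: max(12/5, 208/57) = 3.649 servings → $1.64.
brown rice only: max(12/1, 208/17) = 12.24 servings → $4.89.
sweet potato + brown rice with both targets exact would need a negative amount; discard.
Cheapest feasible corner: $1.64.

$1.64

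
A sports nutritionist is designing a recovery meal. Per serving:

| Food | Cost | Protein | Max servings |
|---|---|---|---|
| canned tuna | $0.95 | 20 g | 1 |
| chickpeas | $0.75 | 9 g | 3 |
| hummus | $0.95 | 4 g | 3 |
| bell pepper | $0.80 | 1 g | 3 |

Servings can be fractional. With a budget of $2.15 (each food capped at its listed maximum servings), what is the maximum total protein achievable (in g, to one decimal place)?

34.4 g

Protein per dollar: canned tuna 21.05, chickpeas 12, hummus 4.211, bell pepper 1.25.
Take 1 serving of canned tuna: spends $0.95, +20.0 g protein (running total 20.0 g).
Take 1.6 servings of chickpeas: spends $1.20, +14.4 g protein (running total 34.4 g).
Filling greedily by protein-per-dollar is optimal for one linear limit, giving 34.4 g.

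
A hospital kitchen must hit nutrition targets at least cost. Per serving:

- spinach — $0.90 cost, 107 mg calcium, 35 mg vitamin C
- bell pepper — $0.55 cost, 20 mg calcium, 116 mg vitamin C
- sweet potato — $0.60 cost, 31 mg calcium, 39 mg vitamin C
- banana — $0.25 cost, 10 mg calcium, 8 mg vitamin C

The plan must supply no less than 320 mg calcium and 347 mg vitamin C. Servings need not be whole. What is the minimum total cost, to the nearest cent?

Compare the cost at each extreme point of the feasible region.
spinach only: max(320/107, 347/35) = 9.914 servings → $8.92.
bell pepper only: max(320/20, 347/116) = 16 servings → $8.80.
sweet potato only: max(320/31, 347/39) = 10.32 servings → $6.19.
banana only: max(320/10, 347/8) = 43.38 servings → $10.84.
spinach + bell pepper with both tight: 2.577 servings and 2.214 servings → $3.54.
spinach + sweet potato with both tight: 0.558 servings and 8.397 servings → $5.54.
spinach + banana: the both-tight solution has a negative serving — not a feasible corner.
bell pepper + sweet potato: intersection lies outside the first quadrant.
bell pepper + banana with both tight: 0.91 servings and 30.18 servings → $8.05.
sweet potato + banana with both tight: 6.408 servings and 12.13 servings → $6.88.
The minimum over all feasible corners is $3.54.

$3.54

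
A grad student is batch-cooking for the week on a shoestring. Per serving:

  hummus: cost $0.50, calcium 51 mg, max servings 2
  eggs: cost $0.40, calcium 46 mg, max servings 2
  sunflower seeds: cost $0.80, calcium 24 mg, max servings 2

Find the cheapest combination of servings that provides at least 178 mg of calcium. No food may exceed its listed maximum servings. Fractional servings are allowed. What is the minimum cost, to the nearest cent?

$1.64

Cost per mg of calcium: eggs $0.0087, hummus $0.0098, sunflower seeds $0.0333.
Take 2 servings of eggs: +92.0 mg calcium for $0.80 (total $0.80, still need 86.0 mg).
Take 1.686 servings of hummus: +86.0 mg calcium for $0.84 (total $1.64, still need 0.0 mg).
Greedy by cheapest-per-mg is optimal for a single linear constraint, so the minimum cost is $1.64.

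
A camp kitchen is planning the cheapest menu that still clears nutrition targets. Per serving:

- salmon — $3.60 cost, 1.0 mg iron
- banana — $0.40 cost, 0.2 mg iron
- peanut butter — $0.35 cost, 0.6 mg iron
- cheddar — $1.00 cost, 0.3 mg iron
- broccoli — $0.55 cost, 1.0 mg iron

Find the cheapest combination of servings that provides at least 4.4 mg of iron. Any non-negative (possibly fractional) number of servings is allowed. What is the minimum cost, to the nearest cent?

$2.42

Cost per mg of iron: broccoli $0.5500, peanut butter $0.5833, banana $2.0000, cheddar $3.3333, salmon $3.6000.
With no serving limits, use only broccoli: 4.4 mg / 1.0 mg = 4.4 servings × $0.55 = $2.42.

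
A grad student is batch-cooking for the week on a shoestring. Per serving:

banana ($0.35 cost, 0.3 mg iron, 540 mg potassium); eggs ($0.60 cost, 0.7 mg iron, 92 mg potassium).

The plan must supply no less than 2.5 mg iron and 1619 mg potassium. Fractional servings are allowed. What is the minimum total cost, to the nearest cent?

$2.38

Two binding constraints pin down two serving amounts, so the optimal mix uses at most two foods. The candidates are each food alone (scaled to the tighter of iron/potassium) and each pair with both constraints tight.
banana only: max(2.5/0.3, 1619/540) = 8.333 servings → $2.92.
eggs only: max(2.5/0.7, 1619/92) = 17.6 servings → $10.56.
banana + eggs with both tight: 2.578 servings and 2.467 servings → $2.38.
The minimum over all feasible corners is $2.38.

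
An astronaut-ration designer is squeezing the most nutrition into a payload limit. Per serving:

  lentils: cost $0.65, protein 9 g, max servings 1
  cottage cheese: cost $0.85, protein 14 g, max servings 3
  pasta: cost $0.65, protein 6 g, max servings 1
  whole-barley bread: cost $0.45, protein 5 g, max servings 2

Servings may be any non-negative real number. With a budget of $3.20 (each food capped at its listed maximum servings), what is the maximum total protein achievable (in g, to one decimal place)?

51.0 g

Protein per dollar: cottage cheese 16.47, lentils 13.85, whole-barley bread 11.11, pasta 9.231.
Take 3 servings of cottage cheese: spends $2.55, +42.0 g protein (running total 42.0 g).
Take 1 serving of lentils: spends $0.65, +9.0 g protein (running total 51.0 g).
Greedy by best ratio exhausts the cost allowance optimally: 51.0 g.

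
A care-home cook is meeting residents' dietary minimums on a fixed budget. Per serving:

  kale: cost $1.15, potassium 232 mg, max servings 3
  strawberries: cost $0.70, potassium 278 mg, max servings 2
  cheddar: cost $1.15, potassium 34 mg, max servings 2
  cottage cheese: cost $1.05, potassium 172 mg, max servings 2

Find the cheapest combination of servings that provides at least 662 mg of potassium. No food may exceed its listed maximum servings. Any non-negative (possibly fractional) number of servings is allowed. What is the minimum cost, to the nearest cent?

Cost per mg of potassium: strawberries $0.0025, kale $0.0050, cottage cheese $0.0061, cheddar $0.0338.
Take 2 servings of strawberries: +556.0 mg potassium for $1.40 (total $1.40, still need 106.0 mg).
Take 0.4569 servings of kale: +106.0 mg potassium for $0.53 (total $1.93, still need 0.0 mg).
Filling from the cheapest source first is optimal under one linear minimum: $1.93.

$1.93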